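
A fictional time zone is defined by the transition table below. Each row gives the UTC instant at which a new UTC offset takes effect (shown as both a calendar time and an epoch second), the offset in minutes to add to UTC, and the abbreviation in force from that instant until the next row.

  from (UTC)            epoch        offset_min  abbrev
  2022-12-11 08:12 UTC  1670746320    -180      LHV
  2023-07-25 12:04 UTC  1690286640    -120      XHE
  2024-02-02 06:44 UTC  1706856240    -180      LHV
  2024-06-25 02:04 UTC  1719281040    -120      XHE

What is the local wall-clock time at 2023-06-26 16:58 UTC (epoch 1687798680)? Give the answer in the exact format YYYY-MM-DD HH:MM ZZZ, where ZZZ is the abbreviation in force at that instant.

Query: 2023-06-26 16:58 UTC
Rule 1/4 (LHV, -03:00): 2022-12-11 08:12 UTC ≤ query < 2023-07-25 12:04 UTC
16·60 + 58 - 180 = 838 min
838 = 0·1440 + 838; 838 = 13·60 + 58 → 13:58, same day
→ 2023-06-26 13:58 LHV

2023-06-26 13:58 LHV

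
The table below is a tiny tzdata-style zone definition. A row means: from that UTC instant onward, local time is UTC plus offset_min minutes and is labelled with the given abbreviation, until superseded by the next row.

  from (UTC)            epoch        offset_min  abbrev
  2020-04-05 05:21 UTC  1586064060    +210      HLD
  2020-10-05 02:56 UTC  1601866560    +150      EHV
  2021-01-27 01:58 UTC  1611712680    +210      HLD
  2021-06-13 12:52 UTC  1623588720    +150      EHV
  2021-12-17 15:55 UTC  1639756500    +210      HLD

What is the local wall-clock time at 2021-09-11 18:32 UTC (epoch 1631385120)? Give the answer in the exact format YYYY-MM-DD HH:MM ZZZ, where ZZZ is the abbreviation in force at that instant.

2021-09-11 21:02 EHV

Query: 2021-09-11 18:32 UTC
Rule 4/5 (EHV, +02:30): 2021-06-13 12:52 UTC ≤ query < 2021-12-17 15:55 UTC
18·60 + 32 + 150 = 1262 min
1262 = 0·1440 + 1262; 1262 = 21·60 + 2 → 21:02, same day
→ 2021-09-11 21:02 EHV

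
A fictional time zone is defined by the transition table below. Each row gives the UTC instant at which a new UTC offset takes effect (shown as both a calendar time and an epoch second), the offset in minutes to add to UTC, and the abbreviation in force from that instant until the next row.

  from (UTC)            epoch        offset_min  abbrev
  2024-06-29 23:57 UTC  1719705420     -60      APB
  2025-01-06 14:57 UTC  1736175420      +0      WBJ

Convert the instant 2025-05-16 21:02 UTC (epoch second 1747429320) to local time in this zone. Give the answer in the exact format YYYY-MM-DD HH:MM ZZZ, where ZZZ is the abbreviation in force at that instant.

Query: 2025-05-16 21:02 UTC
Rule 2/2 (WBJ, +00:00): 2025-01-06 14:57 UTC ≤ query < +∞
21·60 + 2 + 0 = 1262 min
1262 = 0·1440 + 1262; 1262 = 21·60 + 2 → 21:02, same day
→ 2025-05-16 21:02 WBJ

2025-05-16 21:02 WBJ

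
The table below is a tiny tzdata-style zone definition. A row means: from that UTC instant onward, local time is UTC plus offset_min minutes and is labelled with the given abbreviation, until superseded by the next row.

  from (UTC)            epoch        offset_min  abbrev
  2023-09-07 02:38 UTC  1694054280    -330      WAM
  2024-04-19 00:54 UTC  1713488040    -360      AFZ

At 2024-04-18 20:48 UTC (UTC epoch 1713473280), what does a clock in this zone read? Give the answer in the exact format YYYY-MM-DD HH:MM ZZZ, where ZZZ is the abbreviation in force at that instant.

Query: 2024-04-18 20:48 UTC
Rule 1/2 (WAM, -05:30): 2023-09-07 02:38 UTC ≤ query < 2024-04-19 00:54 UTC
20·60 + 48 - 330 = 918 min
918 = 0·1440 + 918; 918 = 15·60 + 18 → 15:18, same day
→ 2024-04-18 15:18 WAM

2024-04-18 15:18 WAM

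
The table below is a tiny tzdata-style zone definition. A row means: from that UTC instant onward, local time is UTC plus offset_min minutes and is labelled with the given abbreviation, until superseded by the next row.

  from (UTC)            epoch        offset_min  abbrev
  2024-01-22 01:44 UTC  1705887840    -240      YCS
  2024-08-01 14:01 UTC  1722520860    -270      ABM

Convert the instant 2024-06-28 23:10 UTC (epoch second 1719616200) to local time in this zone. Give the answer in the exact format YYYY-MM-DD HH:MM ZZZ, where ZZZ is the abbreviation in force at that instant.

Query: 2024-06-28 23:10 UTC
Rule 1/2 (YCS, -04:00): 2024-01-22 01:44 UTC ≤ query < 2024-08-01 14:01 UTC
23·60 + 10 - 240 = 1150 min
1150 = 0·1440 + 1150; 1150 = 19·60 + 10 → 19:10, same day
→ 2024-06-28 19:10 YCS

2024-06-28 19:10 YCS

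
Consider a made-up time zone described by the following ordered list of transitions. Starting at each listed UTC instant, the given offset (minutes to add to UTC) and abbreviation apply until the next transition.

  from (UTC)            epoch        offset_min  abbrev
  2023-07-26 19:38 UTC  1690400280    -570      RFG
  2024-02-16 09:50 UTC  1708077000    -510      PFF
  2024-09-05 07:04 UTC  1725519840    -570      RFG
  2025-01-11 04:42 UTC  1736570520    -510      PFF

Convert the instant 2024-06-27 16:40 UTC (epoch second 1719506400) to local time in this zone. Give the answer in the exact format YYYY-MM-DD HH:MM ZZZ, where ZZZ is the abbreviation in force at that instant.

Query: 2024-06-27 16:40 UTC
Rule 2/4 (PFF, -08:30): 2024-02-16 09:50 UTC ≤ query < 2024-09-05 07:04 UTC
16·60 + 40 - 510 = 490 min
490 = 0·1440 + 490; 490 = 8·60 + 10 → 08:10, same day
→ 2024-06-27 08:10 PFF

2024-06-27 08:10 PFF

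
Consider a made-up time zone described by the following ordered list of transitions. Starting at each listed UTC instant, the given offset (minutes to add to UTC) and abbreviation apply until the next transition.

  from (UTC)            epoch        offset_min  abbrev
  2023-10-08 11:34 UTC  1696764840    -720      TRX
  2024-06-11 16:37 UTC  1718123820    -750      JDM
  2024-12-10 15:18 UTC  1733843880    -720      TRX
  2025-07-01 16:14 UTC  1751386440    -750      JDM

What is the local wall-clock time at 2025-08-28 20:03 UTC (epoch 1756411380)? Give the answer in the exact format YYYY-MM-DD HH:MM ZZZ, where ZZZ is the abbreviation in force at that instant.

Query: 2025-08-28 20:03 UTC
Rule 4/4 (JDM, -12:30): 2025-07-01 16:14 UTC ≤ query < +∞
20·60 + 3 - 750 = 453 min
453 = 0·1440 + 453; 453 = 7·60 + 33 → 07:33, same day
→ 2025-08-28 07:33 JDM

2025-08-28 07:33 JDM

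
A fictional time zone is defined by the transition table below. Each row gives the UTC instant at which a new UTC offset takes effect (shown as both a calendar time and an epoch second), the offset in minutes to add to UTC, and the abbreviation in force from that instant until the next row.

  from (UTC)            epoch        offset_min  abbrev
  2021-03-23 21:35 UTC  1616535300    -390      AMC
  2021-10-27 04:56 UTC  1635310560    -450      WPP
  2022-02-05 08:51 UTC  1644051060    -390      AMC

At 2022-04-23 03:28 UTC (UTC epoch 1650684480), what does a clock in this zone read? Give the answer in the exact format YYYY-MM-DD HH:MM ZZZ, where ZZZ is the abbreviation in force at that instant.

2022-04-22 20:58 AMC

Query: 2022-04-23 03:28 UTC
Rule 3/3 (AMC, -06:30): 2022-02-05 08:51 UTC ≤ query < +∞
3·60 + 28 - 390 = -182 min
-182 = -1·1440 + 1258; 1258 = 20·60 + 58 → 20:58, 2022-04-23 - 1 day = 2022-04-22
→ 2022-04-22 20:58 AMC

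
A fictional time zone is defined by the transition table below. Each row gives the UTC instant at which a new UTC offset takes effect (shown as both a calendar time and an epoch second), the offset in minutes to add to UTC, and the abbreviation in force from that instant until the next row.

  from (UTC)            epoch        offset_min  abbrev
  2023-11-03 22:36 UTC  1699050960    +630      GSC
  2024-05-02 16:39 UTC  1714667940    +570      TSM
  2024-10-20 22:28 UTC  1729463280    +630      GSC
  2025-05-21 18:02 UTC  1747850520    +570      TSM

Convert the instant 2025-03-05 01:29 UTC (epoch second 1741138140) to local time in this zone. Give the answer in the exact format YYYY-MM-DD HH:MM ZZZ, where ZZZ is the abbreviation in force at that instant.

Query: 2025-03-05 01:29 UTC
Rule 3/4 (GSC, +10:30): 2024-10-20 22:28 UTC ≤ query < 2025-05-21 18:02 UTC
1·60 + 29 + 630 = 719 min
719 = 0·1440 + 719; 719 = 11·60 + 59 → 11:59, same day
→ 2025-03-05 11:59 GSC

2025-03-05 11:59 GSC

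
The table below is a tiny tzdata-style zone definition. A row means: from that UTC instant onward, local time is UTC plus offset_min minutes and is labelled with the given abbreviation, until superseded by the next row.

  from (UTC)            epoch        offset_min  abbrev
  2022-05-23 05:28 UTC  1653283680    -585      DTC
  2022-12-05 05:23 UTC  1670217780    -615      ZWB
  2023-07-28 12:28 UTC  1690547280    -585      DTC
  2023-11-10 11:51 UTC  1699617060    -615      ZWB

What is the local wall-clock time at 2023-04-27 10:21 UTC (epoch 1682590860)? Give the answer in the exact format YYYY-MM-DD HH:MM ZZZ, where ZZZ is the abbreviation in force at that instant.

Query: 2023-04-27 10:21 UTC
Rule 2/4 (ZWB, -10:15): 2022-12-05 05:23 UTC ≤ query < 2023-07-28 12:28 UTC
10·60 + 21 - 615 = 6 min
6 = 0·1440 + 6; 6 = 0·60 + 6 → 00:06, same day
→ 2023-04-27 00:06 ZWB

2023-04-27 00:06 ZWB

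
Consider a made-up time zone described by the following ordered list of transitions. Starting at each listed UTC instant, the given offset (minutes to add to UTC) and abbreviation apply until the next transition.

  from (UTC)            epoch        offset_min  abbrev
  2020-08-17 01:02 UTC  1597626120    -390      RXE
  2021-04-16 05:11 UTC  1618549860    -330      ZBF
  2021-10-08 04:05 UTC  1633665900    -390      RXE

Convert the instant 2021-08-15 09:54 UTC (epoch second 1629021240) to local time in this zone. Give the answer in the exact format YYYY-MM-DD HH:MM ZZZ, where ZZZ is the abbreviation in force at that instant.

2021-08-15 04:24 ZBF

Query: 2021-08-15 09:54 UTC
Rule 2/3 (ZBF, -05:30): 2021-04-16 05:11 UTC ≤ query < 2021-10-08 04:05 UTC
9·60 + 54 - 330 = 264 min
264 = 0·1440 + 264; 264 = 4·60 + 24 → 04:24, same day
→ 2021-08-15 04:24 ZBF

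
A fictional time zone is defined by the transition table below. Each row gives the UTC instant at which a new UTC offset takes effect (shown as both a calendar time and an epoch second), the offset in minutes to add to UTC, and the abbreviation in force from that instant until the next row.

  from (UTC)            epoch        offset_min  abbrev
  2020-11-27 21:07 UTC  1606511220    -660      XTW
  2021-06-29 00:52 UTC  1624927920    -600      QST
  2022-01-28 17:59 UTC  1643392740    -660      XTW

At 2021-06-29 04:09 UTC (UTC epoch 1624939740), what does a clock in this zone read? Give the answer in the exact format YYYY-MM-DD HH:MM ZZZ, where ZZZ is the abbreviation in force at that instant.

Query: 2021-06-29 04:09 UTC
Rule 2/3 (QST, -10:00): 2021-06-29 00:52 UTC ≤ query < 2022-01-28 17:59 UTC
4·60 + 9 - 600 = -351 min
-351 = -1·1440 + 1089; 1089 = 18·60 + 9 → 18:09, 2021-06-29 - 1 day = 2021-06-28
→ 2021-06-28 18:09 QST

2021-06-28 18:09 QST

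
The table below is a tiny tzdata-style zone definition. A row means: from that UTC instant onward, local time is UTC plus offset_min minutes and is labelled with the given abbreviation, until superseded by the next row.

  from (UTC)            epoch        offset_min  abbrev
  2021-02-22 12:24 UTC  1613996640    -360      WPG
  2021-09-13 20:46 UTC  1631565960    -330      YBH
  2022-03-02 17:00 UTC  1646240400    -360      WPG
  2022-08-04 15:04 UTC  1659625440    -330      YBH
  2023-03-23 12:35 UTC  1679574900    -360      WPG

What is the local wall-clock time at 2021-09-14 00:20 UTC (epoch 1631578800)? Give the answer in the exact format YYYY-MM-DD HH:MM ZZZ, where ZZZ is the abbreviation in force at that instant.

2021-09-13 18:50 YBH

Query: 2021-09-14 00:20 UTC
Rule 2/5 (YBH, -05:30): 2021-09-13 20:46 UTC ≤ query < 2022-03-02 17:00 UTC
0·60 + 20 - 330 = -310 min
-310 = -1·1440 + 1130; 1130 = 18·60 + 50 → 18:50, 2021-09-14 - 1 day = 2021-09-13
→ 2021-09-13 18:50 YBH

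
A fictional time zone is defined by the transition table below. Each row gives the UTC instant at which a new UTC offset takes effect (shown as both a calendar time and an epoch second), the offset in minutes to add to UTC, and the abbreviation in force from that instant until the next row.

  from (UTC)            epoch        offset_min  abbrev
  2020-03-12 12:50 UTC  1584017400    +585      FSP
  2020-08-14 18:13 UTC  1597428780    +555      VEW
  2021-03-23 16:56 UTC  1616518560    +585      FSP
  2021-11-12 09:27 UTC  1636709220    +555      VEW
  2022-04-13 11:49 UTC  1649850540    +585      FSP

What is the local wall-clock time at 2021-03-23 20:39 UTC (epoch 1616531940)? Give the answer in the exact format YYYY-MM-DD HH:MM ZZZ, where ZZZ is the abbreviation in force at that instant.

2021-03-24 06:24 FSP

Query: 2021-03-23 20:39 UTC
Rule 3/5 (FSP, +09:45): 2021-03-23 16:56 UTC ≤ query < 2021-11-12 09:27 UTC
20·60 + 39 + 585 = 1824 min
1824 = 1·1440 + 384; 384 = 6·60 + 24 → 06:24, 2021-03-23 + 1 day = 2021-03-24
→ 2021-03-24 06:24 FSP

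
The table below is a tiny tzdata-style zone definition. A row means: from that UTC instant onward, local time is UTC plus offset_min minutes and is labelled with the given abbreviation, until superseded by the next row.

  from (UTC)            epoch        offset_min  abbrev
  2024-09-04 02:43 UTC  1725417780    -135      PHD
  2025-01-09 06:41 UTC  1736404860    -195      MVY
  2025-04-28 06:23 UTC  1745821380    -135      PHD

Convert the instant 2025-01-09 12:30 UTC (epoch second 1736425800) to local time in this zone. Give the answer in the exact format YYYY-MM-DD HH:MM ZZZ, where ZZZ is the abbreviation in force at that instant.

2025-01-09 09:15 MVY

Query: 2025-01-09 12:30 UTC
Rule 2/3 (MVY, -03:15): 2025-01-09 06:41 UTC ≤ query < 2025-04-28 06:23 UTC
12·60 + 30 - 195 = 555 min
555 = 0·1440 + 555; 555 = 9·60 + 15 → 09:15, same day
→ 2025-01-09 09:15 MVY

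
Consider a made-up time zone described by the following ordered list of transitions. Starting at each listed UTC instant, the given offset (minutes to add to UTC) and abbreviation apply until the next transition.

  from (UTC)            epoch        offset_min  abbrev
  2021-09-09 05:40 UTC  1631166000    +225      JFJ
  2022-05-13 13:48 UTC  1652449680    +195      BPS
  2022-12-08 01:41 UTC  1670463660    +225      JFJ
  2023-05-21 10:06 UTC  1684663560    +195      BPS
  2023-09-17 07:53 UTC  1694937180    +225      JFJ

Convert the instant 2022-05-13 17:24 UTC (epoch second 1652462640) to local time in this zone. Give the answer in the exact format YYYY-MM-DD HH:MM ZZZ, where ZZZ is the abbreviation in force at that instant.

Query: 2022-05-13 17:24 UTC
Rule 2/5 (BPS, +03:15): 2022-05-13 13:48 UTC ≤ query < 2022-12-08 01:41 UTC
17·60 + 24 + 195 = 1239 min
1239 = 0·1440 + 1239; 1239 = 20·60 + 39 → 20:39, same day
→ 2022-05-13 20:39 BPS

2022-05-13 20:39 BPS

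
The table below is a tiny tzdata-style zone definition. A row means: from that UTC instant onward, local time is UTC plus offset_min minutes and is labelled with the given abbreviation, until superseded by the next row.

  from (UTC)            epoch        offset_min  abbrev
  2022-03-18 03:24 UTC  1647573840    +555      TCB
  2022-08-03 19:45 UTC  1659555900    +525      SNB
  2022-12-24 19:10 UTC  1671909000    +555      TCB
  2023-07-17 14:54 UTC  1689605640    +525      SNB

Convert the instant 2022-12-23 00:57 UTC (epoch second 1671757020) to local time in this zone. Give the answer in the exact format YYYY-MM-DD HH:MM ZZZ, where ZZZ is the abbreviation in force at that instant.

2022-12-23 09:42 SNB

Query: 2022-12-23 00:57 UTC
Rule 2/4 (SNB, +08:45): 2022-08-03 19:45 UTC ≤ query < 2022-12-24 19:10 UTC
0·60 + 57 + 525 = 582 min
582 = 0·1440 + 582; 582 = 9·60 + 42 → 09:42, same day
→ 2022-12-23 09:42 SNB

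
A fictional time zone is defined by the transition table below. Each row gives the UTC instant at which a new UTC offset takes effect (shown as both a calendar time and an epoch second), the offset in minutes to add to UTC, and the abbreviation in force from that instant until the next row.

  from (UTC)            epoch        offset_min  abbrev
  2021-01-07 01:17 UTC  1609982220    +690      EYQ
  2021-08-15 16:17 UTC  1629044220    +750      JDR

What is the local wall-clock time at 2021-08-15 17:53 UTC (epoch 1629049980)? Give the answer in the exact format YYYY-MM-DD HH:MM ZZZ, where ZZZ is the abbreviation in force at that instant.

Query: 2021-08-15 17:53 UTC
Rule 2/2 (JDR, +12:30): 2021-08-15 16:17 UTC ≤ query < +∞
17·60 + 53 + 750 = 1823 min
1823 = 1·1440 + 383; 383 = 6·60 + 23 → 06:23, 2021-08-15 + 1 day = 2021-08-16
→ 2021-08-16 06:23 JDR

2021-08-16 06:23 JDR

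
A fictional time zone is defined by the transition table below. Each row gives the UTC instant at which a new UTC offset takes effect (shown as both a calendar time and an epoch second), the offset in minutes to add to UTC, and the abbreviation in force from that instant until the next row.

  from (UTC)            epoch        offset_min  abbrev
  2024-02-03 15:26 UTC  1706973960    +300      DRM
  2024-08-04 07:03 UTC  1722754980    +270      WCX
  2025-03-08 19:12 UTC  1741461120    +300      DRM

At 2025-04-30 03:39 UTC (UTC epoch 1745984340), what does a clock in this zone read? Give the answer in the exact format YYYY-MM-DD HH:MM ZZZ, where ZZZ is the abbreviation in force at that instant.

2025-04-30 08:39 DRM

Query: 2025-04-30 03:39 UTC
Rule 3/3 (DRM, +05:00): 2025-03-08 19:12 UTC ≤ query < +∞
3·60 + 39 + 300 = 519 min
519 = 0·1440 + 519; 519 = 8·60 + 39 → 08:39, same day
→ 2025-04-30 08:39 DRM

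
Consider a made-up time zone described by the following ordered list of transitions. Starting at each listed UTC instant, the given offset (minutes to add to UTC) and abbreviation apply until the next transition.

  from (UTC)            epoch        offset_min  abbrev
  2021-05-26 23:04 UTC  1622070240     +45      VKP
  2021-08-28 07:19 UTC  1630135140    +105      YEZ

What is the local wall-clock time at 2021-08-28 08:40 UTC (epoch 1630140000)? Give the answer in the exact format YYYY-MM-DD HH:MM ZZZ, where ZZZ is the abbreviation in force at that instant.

Query: 2021-08-28 08:40 UTC
Rule 2/2 (YEZ, +01:45): 2021-08-28 07:19 UTC ≤ query < +∞
8·60 + 40 + 105 = 625 min
625 = 0·1440 + 625; 625 = 10·60 + 25 → 10:25, same day
→ 2021-08-28 10:25 YEZ

2021-08-28 10:25 YEZ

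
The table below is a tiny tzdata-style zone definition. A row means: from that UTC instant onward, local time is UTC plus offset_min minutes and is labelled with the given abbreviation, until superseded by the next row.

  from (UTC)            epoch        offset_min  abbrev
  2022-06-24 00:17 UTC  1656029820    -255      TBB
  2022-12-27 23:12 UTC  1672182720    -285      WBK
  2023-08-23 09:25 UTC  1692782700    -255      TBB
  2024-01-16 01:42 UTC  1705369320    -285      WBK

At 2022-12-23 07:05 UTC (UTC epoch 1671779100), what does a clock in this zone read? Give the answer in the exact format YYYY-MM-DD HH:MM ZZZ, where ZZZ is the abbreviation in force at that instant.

2022-12-23 02:50 TBB

Query: 2022-12-23 07:05 UTC
Rule 1/4 (TBB, -04:15): 2022-06-24 00:17 UTC ≤ query < 2022-12-27 23:12 UTC
7·60 + 5 - 255 = 170 min
170 = 0·1440 + 170; 170 = 2·60 + 50 → 02:50, same day
→ 2022-12-23 02:50 TBB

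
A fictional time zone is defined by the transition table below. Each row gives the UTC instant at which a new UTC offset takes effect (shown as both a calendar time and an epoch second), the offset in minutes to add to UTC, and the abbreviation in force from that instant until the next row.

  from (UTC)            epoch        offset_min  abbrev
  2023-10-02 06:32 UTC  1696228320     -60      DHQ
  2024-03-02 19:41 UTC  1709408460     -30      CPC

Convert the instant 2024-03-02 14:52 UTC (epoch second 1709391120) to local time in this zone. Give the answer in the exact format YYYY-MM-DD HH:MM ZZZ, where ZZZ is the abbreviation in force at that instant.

Query: 2024-03-02 14:52 UTC
Rule 1/2 (DHQ, -01:00): 2023-10-02 06:32 UTC ≤ query < 2024-03-02 19:41 UTC
14·60 + 52 - 60 = 832 min
832 = 0·1440 + 832; 832 = 13·60 + 52 → 13:52, same day
→ 2024-03-02 13:52 DHQ

2024-03-02 13:52 DHQ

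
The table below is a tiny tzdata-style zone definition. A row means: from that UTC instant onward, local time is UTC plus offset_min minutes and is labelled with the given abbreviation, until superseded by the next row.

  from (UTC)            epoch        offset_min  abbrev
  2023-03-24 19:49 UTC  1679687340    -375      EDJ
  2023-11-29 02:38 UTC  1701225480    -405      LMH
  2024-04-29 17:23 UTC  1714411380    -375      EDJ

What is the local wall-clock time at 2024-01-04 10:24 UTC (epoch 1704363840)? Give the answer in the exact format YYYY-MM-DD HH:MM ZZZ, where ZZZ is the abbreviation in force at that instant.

2024-01-04 03:39 LMH

Query: 2024-01-04 10:24 UTC
Rule 2/3 (LMH, -06:45): 2023-11-29 02:38 UTC ≤ query < 2024-04-29 17:23 UTC
10·60 + 24 - 405 = 219 min
219 = 0·1440 + 219; 219 = 3·60 + 39 → 03:39, same day
→ 2024-01-04 03:39 LMH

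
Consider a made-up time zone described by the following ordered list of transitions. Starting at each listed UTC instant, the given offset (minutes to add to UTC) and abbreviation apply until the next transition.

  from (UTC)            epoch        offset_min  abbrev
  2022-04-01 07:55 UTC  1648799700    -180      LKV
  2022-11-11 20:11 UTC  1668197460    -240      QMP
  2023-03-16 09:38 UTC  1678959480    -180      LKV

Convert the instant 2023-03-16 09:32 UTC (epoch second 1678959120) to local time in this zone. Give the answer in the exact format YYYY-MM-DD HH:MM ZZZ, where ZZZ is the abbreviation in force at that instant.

Query: 2023-03-16 09:32 UTC
Rule 2/3 (QMP, -04:00): 2022-11-11 20:11 UTC ≤ query < 2023-03-16 09:38 UTC
9·60 + 32 - 240 = 332 min
332 = 0·1440 + 332; 332 = 5·60 + 32 → 05:32, same day
→ 2023-03-16 05:32 QMP

2023-03-16 05:32 QMP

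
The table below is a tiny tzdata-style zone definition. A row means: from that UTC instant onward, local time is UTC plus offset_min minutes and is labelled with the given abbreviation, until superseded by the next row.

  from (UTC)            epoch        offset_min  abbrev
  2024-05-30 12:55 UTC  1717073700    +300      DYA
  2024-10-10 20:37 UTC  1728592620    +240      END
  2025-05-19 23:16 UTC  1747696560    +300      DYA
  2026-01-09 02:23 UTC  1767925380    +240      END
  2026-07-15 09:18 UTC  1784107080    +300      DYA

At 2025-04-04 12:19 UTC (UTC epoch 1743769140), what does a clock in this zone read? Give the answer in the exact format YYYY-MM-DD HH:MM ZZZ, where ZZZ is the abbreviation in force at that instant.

Query: 2025-04-04 12:19 UTC
Rule 2/5 (END, +04:00): 2024-10-10 20:37 UTC ≤ query < 2025-05-19 23:16 UTC
12·60 + 19 + 240 = 979 min
979 = 0·1440 + 979; 979 = 16·60 + 19 → 16:19, same day
→ 2025-04-04 16:19 END

2025-04-04 16:19 END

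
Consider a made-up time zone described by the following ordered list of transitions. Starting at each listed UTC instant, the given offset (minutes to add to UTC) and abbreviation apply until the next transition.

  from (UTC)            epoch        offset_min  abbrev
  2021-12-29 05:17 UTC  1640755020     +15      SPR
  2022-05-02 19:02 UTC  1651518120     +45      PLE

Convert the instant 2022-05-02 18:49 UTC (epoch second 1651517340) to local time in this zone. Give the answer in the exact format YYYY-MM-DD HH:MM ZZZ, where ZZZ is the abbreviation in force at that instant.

2022-05-02 19:04 SPR

Query: 2022-05-02 18:49 UTC
Rule 1/2 (SPR, +00:15): 2021-12-29 05:17 UTC ≤ query < 2022-05-02 19:02 UTC
18·60 + 49 + 15 = 1144 min
1144 = 0·1440 + 1144; 1144 = 19·60 + 4 → 19:04, same day
→ 2022-05-02 19:04 SPR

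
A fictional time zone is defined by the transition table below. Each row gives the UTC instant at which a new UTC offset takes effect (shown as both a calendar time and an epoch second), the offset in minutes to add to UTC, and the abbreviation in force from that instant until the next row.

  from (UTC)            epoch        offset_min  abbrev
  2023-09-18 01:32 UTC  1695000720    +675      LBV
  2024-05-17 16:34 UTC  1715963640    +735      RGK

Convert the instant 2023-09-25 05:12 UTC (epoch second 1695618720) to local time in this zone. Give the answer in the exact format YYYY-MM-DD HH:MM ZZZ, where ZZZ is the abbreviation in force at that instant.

Query: 2023-09-25 05:12 UTC
Rule 1/2 (LBV, +11:15): 2023-09-18 01:32 UTC ≤ query < 2024-05-17 16:34 UTC
5·60 + 12 + 675 = 987 min
987 = 0·1440 + 987; 987 = 16·60 + 27 → 16:27, same day
→ 2023-09-25 16:27 LBV

2023-09-25 16:27 LBV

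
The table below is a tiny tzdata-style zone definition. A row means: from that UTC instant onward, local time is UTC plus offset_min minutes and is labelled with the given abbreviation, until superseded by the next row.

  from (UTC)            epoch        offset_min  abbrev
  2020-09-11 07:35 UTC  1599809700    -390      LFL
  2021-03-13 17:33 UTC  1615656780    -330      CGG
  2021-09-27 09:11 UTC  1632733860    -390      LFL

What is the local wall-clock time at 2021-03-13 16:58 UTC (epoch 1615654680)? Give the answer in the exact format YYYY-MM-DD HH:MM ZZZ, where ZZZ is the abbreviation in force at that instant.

Query: 2021-03-13 16:58 UTC
Rule 1/3 (LFL, -06:30): 2020-09-11 07:35 UTC ≤ query < 2021-03-13 17:33 UTC
16·60 + 58 - 390 = 628 min
628 = 0·1440 + 628; 628 = 10·60 + 28 → 10:28, same day
→ 2021-03-13 10:28 LFL

2021-03-13 10:28 LFL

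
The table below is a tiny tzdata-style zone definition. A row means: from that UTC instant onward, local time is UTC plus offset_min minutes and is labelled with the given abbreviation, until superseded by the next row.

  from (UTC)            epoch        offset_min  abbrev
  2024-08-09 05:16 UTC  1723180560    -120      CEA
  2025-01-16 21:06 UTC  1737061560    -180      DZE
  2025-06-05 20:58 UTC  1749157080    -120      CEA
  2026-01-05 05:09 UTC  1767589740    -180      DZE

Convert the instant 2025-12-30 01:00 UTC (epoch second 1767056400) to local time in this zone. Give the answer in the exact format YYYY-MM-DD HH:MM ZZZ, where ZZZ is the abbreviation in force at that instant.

Query: 2025-12-30 01:00 UTC
Rule 3/4 (CEA, -02:00): 2025-06-05 20:58 UTC ≤ query < 2026-01-05 05:09 UTC
1·60 + 0 - 120 = -60 min
-60 = -1·1440 + 1380; 1380 = 23·60 + 0 → 23:00, 2025-12-30 - 1 day = 2025-12-29
→ 2025-12-29 23:00 CEA

2025-12-29 23:00 CEA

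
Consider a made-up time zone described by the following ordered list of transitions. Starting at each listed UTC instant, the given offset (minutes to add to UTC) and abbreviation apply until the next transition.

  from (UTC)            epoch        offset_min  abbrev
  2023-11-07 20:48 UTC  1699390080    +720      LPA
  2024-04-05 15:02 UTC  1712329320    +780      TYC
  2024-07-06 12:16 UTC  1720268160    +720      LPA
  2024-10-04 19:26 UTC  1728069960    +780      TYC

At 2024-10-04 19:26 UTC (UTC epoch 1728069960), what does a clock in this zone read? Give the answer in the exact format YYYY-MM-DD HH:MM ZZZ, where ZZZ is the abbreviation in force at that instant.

2024-10-05 08:26 TYC

Query: 2024-10-04 19:26 UTC
Rule 4/4 (TYC, +13:00): 2024-10-04 19:26 UTC ≤ query < +∞
19·60 + 26 + 780 = 1946 min
1946 = 1·1440 + 506; 506 = 8·60 + 26 → 08:26, 2024-10-04 + 1 day = 2024-10-05
→ 2024-10-05 08:26 TYC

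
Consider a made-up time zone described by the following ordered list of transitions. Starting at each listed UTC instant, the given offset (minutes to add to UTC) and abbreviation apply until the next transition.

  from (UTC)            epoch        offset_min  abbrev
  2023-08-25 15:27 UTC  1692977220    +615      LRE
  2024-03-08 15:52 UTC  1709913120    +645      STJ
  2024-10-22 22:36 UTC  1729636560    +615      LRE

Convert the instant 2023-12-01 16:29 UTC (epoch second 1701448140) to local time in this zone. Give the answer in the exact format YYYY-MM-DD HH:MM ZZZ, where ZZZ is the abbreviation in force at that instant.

2023-12-02 02:44 LRE

Query: 2023-12-01 16:29 UTC
Rule 1/3 (LRE, +10:15): 2023-08-25 15:27 UTC ≤ query < 2024-03-08 15:52 UTC
16·60 + 29 + 615 = 1604 min
1604 = 1·1440 + 164; 164 = 2·60 + 44 → 02:44, 2023-12-01 + 1 day = 2023-12-02
→ 2023-12-02 02:44 LRE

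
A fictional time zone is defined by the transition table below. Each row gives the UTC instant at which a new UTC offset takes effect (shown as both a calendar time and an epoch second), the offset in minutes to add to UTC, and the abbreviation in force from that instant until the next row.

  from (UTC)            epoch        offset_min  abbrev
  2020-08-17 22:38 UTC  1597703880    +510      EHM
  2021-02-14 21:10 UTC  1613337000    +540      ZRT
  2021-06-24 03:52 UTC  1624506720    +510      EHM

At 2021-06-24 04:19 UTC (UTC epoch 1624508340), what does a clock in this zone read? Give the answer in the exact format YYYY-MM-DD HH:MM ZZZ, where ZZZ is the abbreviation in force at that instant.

Query: 2021-06-24 04:19 UTC
Rule 3/3 (EHM, +08:30): 2021-06-24 03:52 UTC ≤ query < +∞
4·60 + 19 + 510 = 769 min
769 = 0·1440 + 769; 769 = 12·60 + 49 → 12:49, same day
→ 2021-06-24 12:49 EHM

2021-06-24 12:49 EHM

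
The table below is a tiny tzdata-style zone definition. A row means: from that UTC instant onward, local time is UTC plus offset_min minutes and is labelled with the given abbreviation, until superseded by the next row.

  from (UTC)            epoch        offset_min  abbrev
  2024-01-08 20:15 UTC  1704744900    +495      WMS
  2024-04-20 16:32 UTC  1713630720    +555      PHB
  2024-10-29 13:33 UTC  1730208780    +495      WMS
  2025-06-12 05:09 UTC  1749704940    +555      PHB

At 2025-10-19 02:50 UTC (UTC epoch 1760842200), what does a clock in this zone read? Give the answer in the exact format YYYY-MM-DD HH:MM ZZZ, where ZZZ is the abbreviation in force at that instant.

Query: 2025-10-19 02:50 UTC
Rule 4/4 (PHB, +09:15): 2025-06-12 05:09 UTC ≤ query < +∞
2·60 + 50 + 555 = 725 min
725 = 0·1440 + 725; 725 = 12·60 + 5 → 12:05, same day
→ 2025-10-19 12:05 PHB

2025-10-19 12:05 PHB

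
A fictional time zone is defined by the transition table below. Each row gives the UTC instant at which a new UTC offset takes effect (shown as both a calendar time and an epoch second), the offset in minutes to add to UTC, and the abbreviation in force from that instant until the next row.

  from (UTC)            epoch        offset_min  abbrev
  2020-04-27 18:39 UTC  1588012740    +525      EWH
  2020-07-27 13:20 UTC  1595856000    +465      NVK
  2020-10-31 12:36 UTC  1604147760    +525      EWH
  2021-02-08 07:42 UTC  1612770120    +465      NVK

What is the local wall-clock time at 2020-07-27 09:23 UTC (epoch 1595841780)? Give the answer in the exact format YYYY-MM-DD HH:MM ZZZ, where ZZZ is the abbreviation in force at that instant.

Query: 2020-07-27 09:23 UTC
Rule 1/4 (EWH, +08:45): 2020-04-27 18:39 UTC ≤ query < 2020-07-27 13:20 UTC
9·60 + 23 + 525 = 1088 min
1088 = 0·1440 + 1088; 1088 = 18·60 + 8 → 18:08, same day
→ 2020-07-27 18:08 EWH

2020-07-27 18:08 EWH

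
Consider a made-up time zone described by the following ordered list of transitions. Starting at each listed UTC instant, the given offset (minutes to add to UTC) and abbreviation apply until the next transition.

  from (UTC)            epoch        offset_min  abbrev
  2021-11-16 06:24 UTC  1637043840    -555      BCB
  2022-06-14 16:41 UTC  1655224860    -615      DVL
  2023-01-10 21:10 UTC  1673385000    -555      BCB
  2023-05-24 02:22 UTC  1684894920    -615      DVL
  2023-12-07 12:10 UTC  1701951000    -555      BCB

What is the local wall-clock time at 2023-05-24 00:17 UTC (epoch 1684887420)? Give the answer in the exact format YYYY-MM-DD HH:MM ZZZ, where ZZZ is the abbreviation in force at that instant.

Query: 2023-05-24 00:17 UTC
Rule 3/5 (BCB, -09:15): 2023-01-10 21:10 UTC ≤ query < 2023-05-24 02:22 UTC
0·60 + 17 - 555 = -538 min
-538 = -1·1440 + 902; 902 = 15·60 + 2 → 15:02, 2023-05-24 - 1 day = 2023-05-23
→ 2023-05-23 15:02 BCB

2023-05-23 15:02 BCB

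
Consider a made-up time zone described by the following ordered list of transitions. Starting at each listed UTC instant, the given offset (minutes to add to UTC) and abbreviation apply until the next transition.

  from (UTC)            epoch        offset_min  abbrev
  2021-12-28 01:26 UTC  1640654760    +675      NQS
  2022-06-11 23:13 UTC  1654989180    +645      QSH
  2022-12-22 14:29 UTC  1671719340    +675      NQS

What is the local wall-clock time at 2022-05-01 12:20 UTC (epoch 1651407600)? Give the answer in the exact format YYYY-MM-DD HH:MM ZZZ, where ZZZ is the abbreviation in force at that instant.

Query: 2022-05-01 12:20 UTC
Rule 1/3 (NQS, +11:15): 2021-12-28 01:26 UTC ≤ query < 2022-06-11 23:13 UTC
12·60 + 20 + 675 = 1415 min
1415 = 0·1440 + 1415; 1415 = 23·60 + 35 → 23:35, same day
→ 2022-05-01 23:35 NQS

2022-05-01 23:35 NQS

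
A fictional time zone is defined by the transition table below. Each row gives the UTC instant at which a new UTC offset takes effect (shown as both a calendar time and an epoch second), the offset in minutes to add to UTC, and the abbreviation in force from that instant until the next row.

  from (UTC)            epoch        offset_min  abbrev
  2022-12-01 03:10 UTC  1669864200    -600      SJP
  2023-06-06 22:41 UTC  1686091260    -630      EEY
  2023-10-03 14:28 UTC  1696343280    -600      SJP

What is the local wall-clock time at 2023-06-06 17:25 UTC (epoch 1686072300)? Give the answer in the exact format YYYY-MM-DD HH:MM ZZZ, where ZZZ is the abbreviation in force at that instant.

2023-06-06 07:25 SJP

Query: 2023-06-06 17:25 UTC
Rule 1/3 (SJP, -10:00): 2022-12-01 03:10 UTC ≤ query < 2023-06-06 22:41 UTC
17·60 + 25 - 600 = 445 min
445 = 0·1440 + 445; 445 = 7·60 + 25 → 07:25, same day
→ 2023-06-06 07:25 SJP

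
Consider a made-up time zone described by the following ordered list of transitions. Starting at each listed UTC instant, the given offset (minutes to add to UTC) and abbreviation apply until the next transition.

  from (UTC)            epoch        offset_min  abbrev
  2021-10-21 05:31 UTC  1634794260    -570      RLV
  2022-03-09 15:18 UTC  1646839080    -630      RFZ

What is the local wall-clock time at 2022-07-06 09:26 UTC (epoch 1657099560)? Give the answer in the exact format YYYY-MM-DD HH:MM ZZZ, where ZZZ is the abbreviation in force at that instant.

Query: 2022-07-06 09:26 UTC
Rule 2/2 (RFZ, -10:30): 2022-03-09 15:18 UTC ≤ query < +∞
9·60 + 26 - 630 = -64 min
-64 = -1·1440 + 1376; 1376 = 22·60 + 56 → 22:56, 2022-07-06 - 1 day = 2022-07-05
→ 2022-07-05 22:56 RFZ

2022-07-05 22:56 RFZ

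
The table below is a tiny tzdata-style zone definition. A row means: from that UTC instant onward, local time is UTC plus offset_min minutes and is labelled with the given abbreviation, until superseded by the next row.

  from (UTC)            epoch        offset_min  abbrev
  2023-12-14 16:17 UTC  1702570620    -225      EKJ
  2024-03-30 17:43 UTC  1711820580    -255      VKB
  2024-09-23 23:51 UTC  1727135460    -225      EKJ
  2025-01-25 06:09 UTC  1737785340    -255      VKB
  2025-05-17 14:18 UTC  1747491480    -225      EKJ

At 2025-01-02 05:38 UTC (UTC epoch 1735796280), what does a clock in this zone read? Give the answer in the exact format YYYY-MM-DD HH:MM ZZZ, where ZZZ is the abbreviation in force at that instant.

Query: 2025-01-02 05:38 UTC
Rule 3/5 (EKJ, -03:45): 2024-09-23 23:51 UTC ≤ query < 2025-01-25 06:09 UTC
5·60 + 38 - 225 = 113 min
113 = 0·1440 + 113; 113 = 1·60 + 53 → 01:53, same day
→ 2025-01-02 01:53 EKJ

2025-01-02 01:53 EKJ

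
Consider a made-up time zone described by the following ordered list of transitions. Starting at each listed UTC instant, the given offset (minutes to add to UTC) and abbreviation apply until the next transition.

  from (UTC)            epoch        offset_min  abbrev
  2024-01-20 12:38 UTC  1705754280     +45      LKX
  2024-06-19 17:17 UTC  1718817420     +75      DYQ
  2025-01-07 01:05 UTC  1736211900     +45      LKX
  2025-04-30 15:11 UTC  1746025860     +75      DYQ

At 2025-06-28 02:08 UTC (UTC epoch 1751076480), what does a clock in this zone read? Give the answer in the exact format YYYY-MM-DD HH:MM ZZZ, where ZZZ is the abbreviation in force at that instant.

2025-06-28 03:23 DYQ

Query: 2025-06-28 02:08 UTC
Rule 4/4 (DYQ, +01:15): 2025-04-30 15:11 UTC ≤ query < +∞
2·60 + 8 + 75 = 203 min
203 = 0·1440 + 203; 203 = 3·60 + 23 → 03:23, same day
→ 2025-06-28 03:23 DYQ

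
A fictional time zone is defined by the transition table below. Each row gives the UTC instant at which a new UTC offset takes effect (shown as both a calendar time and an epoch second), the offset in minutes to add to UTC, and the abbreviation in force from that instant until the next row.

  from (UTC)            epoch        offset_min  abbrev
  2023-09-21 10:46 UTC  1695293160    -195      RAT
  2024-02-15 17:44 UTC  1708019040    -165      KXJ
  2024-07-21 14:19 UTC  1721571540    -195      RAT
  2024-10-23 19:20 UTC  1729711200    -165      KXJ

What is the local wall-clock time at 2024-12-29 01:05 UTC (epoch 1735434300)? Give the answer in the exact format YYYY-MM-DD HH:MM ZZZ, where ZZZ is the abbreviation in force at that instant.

Query: 2024-12-29 01:05 UTC
Rule 4/4 (KXJ, -02:45): 2024-10-23 19:20 UTC ≤ query < +∞
1·60 + 5 - 165 = -100 min
-100 = -1·1440 + 1340; 1340 = 22·60 + 20 → 22:20, 2024-12-29 - 1 day = 2024-12-28
→ 2024-12-28 22:20 KXJ

2024-12-28 22:20 KXJ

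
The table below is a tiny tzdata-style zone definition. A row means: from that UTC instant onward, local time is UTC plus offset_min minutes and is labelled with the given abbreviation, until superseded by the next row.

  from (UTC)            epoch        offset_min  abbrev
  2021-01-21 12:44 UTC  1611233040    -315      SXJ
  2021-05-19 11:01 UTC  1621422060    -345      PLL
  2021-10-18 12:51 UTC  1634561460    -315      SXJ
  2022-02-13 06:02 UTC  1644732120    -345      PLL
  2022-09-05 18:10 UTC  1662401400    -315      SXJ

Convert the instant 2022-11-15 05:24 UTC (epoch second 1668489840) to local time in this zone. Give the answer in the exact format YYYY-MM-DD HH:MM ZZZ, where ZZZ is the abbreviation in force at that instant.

Query: 2022-11-15 05:24 UTC
Rule 5/5 (SXJ, -05:15): 2022-09-05 18:10 UTC ≤ query < +∞
5·60 + 24 - 315 = 9 min
9 = 0·1440 + 9; 9 = 0·60 + 9 → 00:09, same day
→ 2022-11-15 00:09 SXJ

2022-11-15 00:09 SXJ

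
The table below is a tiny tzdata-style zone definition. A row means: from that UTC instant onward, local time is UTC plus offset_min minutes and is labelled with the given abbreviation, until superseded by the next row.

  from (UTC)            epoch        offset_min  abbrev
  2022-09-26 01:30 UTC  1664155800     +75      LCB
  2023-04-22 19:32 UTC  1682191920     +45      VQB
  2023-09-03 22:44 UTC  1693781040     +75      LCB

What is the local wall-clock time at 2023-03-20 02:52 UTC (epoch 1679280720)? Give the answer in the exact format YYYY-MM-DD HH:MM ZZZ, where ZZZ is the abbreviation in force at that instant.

Query: 2023-03-20 02:52 UTC
Rule 1/3 (LCB, +01:15): 2022-09-26 01:30 UTC ≤ query < 2023-04-22 19:32 UTC
2·60 + 52 + 75 = 247 min
247 = 0·1440 + 247; 247 = 4·60 + 7 → 04:07, same day
→ 2023-03-20 04:07 LCB

2023-03-20 04:07 LCB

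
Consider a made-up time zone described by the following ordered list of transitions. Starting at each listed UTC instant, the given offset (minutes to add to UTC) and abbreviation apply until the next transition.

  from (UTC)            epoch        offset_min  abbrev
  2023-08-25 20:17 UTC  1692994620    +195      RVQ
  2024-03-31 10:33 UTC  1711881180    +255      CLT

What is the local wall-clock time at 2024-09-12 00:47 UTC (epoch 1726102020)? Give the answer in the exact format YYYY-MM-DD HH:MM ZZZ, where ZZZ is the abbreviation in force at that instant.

Query: 2024-09-12 00:47 UTC
Rule 2/2 (CLT, +04:15): 2024-03-31 10:33 UTC ≤ query < +∞
0·60 + 47 + 255 = 302 min
302 = 0·1440 + 302; 302 = 5·60 + 2 → 05:02, same day
→ 2024-09-12 05:02 CLT

2024-09-12 05:02 CLT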